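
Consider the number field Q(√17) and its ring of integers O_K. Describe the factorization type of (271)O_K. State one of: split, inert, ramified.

17 mod 4 = 1, hence disc K = 17 and O_K = ℤ[(1+√17)/2].
disc(K) = 17 is not divisible by 271; 271 is unramified.
(17/271) = 17^135 mod 271 = 1, giving Legendre symbol 1.
(17/271) = 1, so 271 splits.

271 splits in O_K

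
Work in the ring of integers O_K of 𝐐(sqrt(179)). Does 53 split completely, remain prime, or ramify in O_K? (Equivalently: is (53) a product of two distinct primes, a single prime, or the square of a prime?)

179 mod 4 = 3, hence disc K = 4·179 = 716 and O_K = ℤ[√179].
Since gcd(53, 716) = 1 the prime 53 does not ramify.
Euler's criterion: 179^26 mod 53 = 52. Thus (179|53) = -1.
d is a non-residue mod p, hence 53 remains inert in O_K.

inert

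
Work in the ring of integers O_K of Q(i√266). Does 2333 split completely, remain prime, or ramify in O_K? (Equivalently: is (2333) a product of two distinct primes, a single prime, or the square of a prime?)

Since -266 ≢ 1 mod 4, the ring of integers is ℤ[√-266] with discriminant 4·(-266) = -1064.
disc(K) = -1064 is not divisible by 2333; 2333 is unramified.
Euler's criterion: (-266)^1166 mod 2333 = 1. Thus (-266|2333) = 1.
(-266/2333) = 1, so 2333 splits.

split — (2333) = 𝔭₁𝔭₂ with 𝔭₁ ≠ 𝔭₂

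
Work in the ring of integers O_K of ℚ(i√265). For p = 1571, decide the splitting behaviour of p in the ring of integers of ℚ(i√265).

Since -265 ≢ 1 mod 4, the ring of integers is ℤ[√-265] with discriminant 4·(-265) = -1060.
Since gcd(1571, -1060) = 1 the prime 1571 does not ramify.
Euler's criterion: (-265)^785 mod 1571 = 1. Thus (-265|1571) = 1.
Legendre symbol 1 ⇒ 1571 is split.

splits completely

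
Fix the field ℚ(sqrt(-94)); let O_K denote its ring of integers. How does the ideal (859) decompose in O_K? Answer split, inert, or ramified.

Since -94 ≢ 1 mod 4, the ring of integers is ℤ[√-94] with discriminant 4·(-94) = -376.
Since gcd(859, -376) = 1 the prime 859 does not ramify.
Compute (-94/859) via Euler: 765^((859-1)/2) mod 859 = 1, so (-94/859) = 1.
Legendre symbol 1 ⇒ 859 is split.

p splits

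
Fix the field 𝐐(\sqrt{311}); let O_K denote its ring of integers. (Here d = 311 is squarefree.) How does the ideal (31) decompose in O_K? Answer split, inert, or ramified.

311 mod 4 = 3, hence disc K = 4·311 = 1244 and O_K = ℤ[√311].
31 ∤ 1244, so 31 is unramified.
Compute (311/31) via Euler: 1^((31-1)/2) mod 31 = 1, so (311/31) = 1.
Legendre symbol 1 ⇒ 31 is split.

split — (31) = 𝔭₁𝔭₂ with 𝔭₁ ≠ 𝔭₂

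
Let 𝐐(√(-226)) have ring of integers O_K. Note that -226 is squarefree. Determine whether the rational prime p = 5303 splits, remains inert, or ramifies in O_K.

d = -226 ≡ 2 (mod 4), so O_K = ℤ[√-226] and disc(K) = 4d = -904.
Since gcd(5303, -904) = 1 the prime 5303 does not ramify.
Euler's criterion: (-226)^2651 mod 5303 = 5302. Thus (-226|5303) = -1.
Legendre symbol -1 ⇒ 5303 is inert.

remains prime (inert)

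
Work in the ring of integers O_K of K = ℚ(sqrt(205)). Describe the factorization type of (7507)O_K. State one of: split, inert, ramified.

Since 205 ≡ 1 mod 4, the ring of integers is ℤ[(1+√205)/2] with discriminant 205.
Since gcd(7507, 205) = 1 the prime 7507 does not ramify.
Euler's criterion: 205^3753 mod 7507 = 7506. Thus (205|7507) = -1.
(205/7507) = -1, so 7507 is inert.

inert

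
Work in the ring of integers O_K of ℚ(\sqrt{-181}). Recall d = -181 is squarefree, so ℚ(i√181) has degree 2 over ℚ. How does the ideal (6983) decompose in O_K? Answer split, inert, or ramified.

6983 splits in O_K

d = -181 ≡ 3 (mod 4), so O_K = ℤ[√-181] and disc(K) = 4d = -724.
6983 ∤ -724, so 6983 is unramified.
Euler's criterion: (-181)^3491 mod 6983 = 1. Thus (-181|6983) = 1.
d is a quadratic residue mod p, hence 6983 splits in O_K.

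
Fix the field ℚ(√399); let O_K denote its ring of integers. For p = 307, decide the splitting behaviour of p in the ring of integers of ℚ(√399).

d = 399 ≡ 3 (mod 4), so O_K = ℤ[√399] and disc(K) = 4d = 1596.
Since gcd(307, 1596) = 1 the prime 307 does not ramify.
(399/307) = 92^153 mod 307 = 306, giving Legendre symbol -1.
Legendre symbol -1 ⇒ 307 is inert.

inert — (307) stays prime in O_K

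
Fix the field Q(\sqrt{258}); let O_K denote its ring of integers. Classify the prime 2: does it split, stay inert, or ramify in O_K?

Since 258 ≢ 1 mod 4, the ring of integers is ℤ[√258] with discriminant 4·258 = 1032.
2 divides disc(K) = 1032, so 2 ramifies.

2 is ramified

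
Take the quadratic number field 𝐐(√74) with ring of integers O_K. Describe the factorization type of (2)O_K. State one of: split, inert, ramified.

p ramifies

74 mod 4 = 2, hence disc K = 4·74 = 296 and O_K = ℤ[√74].
Ramification test: 2 | 296. The prime 2 ramifies in K.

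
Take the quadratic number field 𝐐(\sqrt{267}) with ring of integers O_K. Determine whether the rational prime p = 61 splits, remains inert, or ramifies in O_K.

inert

267 mod 4 = 3, hence disc K = 4·267 = 1068 and O_K = ℤ[√267].
61 ∤ 1068, so 61 is unramified.
Euler's criterion: 267^30 mod 61 = 60. Thus (267|61) = -1.
Legendre symbol -1 ⇒ 61 is inert.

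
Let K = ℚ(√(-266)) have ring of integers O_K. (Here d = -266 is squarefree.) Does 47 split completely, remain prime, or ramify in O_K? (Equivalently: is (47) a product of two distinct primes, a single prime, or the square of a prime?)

-266 mod 4 = 2, hence disc K = 4·(-266) = -1064 and O_K = ℤ[√-266].
Since gcd(47, -1064) = 1 the prime 47 does not ramify.
Compute (-266/47) via Euler: 16^((47-1)/2) mod 47 = 1, so (-266/47) = 1.
Legendre symbol 1 ⇒ 47 is split.

p splits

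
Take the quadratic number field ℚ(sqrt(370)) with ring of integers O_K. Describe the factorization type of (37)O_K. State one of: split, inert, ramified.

Since 370 ≢ 1 mod 4, the ring of integers is ℤ[√370] with discriminant 4·370 = 1480.
disc(K) = 1480 = 37·40, so p = 37 is ramified.

p ramifies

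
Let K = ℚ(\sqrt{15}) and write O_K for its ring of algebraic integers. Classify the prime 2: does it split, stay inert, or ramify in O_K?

ramifies in O_K

Since 15 ≢ 1 mod 4, the ring of integers is ℤ[√15] with discriminant 4·15 = 60.
2 divides disc(K) = 60, so 2 ramifies.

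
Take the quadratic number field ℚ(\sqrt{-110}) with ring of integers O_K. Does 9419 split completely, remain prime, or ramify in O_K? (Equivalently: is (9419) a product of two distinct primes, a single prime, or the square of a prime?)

d = -110 ≡ 2 (mod 4), so O_K = ℤ[√-110] and disc(K) = 4d = -440.
Since gcd(9419, -440) = 1 the prime 9419 does not ramify.
Legendre symbol by Euler's criterion: (-110/9419) ≡ (-110)^4709 ≡ 9418 (mod 9419), i.e. (-110/9419) = -1.
Legendre symbol -1 ⇒ 9419 is inert.

p is inert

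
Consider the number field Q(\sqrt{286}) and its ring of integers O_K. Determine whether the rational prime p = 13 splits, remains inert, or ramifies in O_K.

Since 286 ≢ 1 mod 4, the ring of integers is ℤ[√286] with discriminant 4·286 = 1144.
Ramification test: 13 | 1144. The prime 13 ramifies in K.

ramified — (13) = 𝔭²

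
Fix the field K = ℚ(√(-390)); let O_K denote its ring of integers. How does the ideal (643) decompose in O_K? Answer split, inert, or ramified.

-390 mod 4 = 2, hence disc K = 4·(-390) = -1560 and O_K = ℤ[√-390].
643 ∤ -1560, so 643 is unramified.
Compute (-390/643) via Euler: 253^((643-1)/2) mod 643 = 642, so (-390/643) = -1.
d is a non-residue mod p, hence 643 remains inert in O_K.

inert — (643) stays prime in O_K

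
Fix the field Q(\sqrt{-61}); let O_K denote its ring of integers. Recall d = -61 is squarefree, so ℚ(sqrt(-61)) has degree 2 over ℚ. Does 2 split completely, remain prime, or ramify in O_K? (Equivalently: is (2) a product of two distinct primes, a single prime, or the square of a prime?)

ramifies in O_K

-61 mod 4 = 3, hence disc K = 4·(-61) = -244 and O_K = ℤ[√-61].
disc(K) = -244 = 2·(-122), so p = 2 is ramified.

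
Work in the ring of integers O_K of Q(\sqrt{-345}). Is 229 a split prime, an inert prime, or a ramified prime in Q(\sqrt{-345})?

d = -345 ≡ 3 (mod 4), so O_K = ℤ[√-345] and disc(K) = 4d = -1380.
disc(K) = -1380 is not divisible by 229; 229 is unramified.
(-345/229) = 113^114 mod 229 = 228, giving Legendre symbol -1.
d is a non-residue mod p, hence 229 remains inert in O_K.

remains prime (inert)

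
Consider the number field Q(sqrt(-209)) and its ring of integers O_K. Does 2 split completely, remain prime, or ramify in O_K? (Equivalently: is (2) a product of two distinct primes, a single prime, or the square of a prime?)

p ramifies

-209 mod 4 = 3, hence disc K = 4·(-209) = -836 and O_K = ℤ[√-209].
disc(K) = -836 = 2·(-418), so p = 2 is ramified.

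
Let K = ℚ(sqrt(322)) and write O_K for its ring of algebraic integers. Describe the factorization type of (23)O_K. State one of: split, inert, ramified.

d = 322 ≡ 2 (mod 4), so O_K = ℤ[√322] and disc(K) = 4d = 1288.
disc(K) = 1288 = 23·56, so p = 23 is ramified.

p ramifies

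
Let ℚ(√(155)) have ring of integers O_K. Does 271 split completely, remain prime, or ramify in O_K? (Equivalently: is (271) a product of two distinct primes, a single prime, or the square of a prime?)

split — (271) = 𝔭₁𝔭₂ with 𝔭₁ ≠ 𝔭₂

155 mod 4 = 3, hence disc K = 4·155 = 620 and O_K = ℤ[√155].
271 ∤ 620, so 271 is unramified.
Compute (155/271) via Euler: 155^((271-1)/2) mod 271 = 1, so (155/271) = 1.
d is a quadratic residue mod p, hence 271 splits in O_K.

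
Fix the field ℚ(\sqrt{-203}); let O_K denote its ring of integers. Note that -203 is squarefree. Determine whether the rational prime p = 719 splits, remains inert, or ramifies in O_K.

p is inert

Since -203 ≡ 1 mod 4, the ring of integers is ℤ[(1+√-203)/2] with discriminant -203.
disc(K) = -203 is not divisible by 719; 719 is unramified.
Legendre symbol by Euler's criterion: (-203/719) ≡ (-203)^359 ≡ 718 (mod 719), i.e. (-203/719) = -1.
(-203/719) = -1, so 719 is inert.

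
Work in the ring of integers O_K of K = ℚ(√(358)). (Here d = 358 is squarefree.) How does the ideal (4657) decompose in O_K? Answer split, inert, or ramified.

d = 358 ≡ 2 (mod 4), so O_K = ℤ[√358] and disc(K) = 4d = 1432.
4657 ∤ 1432, so 4657 is unramified.
(358/4657) = 358^2328 mod 4657 = 1, giving Legendre symbol 1.
(358/4657) = 1, so 4657 splits.

p splits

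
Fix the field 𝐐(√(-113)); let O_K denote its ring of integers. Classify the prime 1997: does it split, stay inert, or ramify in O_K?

d = -113 ≡ 3 (mod 4), so O_K = ℤ[√-113] and disc(K) = 4d = -452.
disc(K) = -452 is not divisible by 1997; 1997 is unramified.
(-113/1997) = 1884^998 mod 1997 = 1996, giving Legendre symbol -1.
Legendre symbol -1 ⇒ 1997 is inert.

p is inert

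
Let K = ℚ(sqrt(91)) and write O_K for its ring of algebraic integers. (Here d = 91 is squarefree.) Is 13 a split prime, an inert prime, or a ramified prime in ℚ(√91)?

ramifies in O_K

Since 91 ≢ 1 mod 4, the ring of integers is ℤ[√91] with discriminant 4·91 = 364.
Ramification test: 13 | 364. The prime 13 ramifies in K.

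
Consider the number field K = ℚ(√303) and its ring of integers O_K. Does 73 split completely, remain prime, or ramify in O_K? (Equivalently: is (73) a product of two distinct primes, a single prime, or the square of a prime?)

Since 303 ≢ 1 mod 4, the ring of integers is ℤ[√303] with discriminant 4·303 = 1212.
73 ∤ 1212, so 73 is unramified.
Legendre symbol by Euler's criterion: (303/73) ≡ 303^36 ≡ 72 (mod 73), i.e. (303/73) = -1.
(303/73) = -1, so 73 is inert.

p is inert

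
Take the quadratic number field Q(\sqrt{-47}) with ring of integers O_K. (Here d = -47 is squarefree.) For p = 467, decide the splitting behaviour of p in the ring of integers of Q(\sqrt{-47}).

inert

-47 mod 4 = 1, hence disc K = -47 and O_K = ℤ[(1+√-47)/2].
Since gcd(467, -47) = 1 the prime 467 does not ramify.
Legendre symbol by Euler's criterion: (-47/467) ≡ (-47)^233 ≡ 466 (mod 467), i.e. (-47/467) = -1.
d is a non-residue mod p, hence 467 remains inert in O_K.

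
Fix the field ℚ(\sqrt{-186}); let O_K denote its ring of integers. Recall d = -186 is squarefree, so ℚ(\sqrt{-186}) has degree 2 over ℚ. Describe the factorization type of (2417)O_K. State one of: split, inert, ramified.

d = -186 ≡ 2 (mod 4), so O_K = ℤ[√-186] and disc(K) = 4d = -744.
2417 ∤ -744, so 2417 is unramified.
(-186/2417) = 2231^1208 mod 2417 = 1, giving Legendre symbol 1.
(-186/2417) = 1, so 2417 splits.

splits completely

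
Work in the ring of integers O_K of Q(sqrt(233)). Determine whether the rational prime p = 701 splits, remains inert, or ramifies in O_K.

splits completely

233 mod 4 = 1, hence disc K = 233 and O_K = ℤ[(1+√233)/2].
701 ∤ 233, so 701 is unramified.
Compute (233/701) via Euler: 233^((701-1)/2) mod 701 = 1, so (233/701) = 1.
Legendre symbol 1 ⇒ 701 is split.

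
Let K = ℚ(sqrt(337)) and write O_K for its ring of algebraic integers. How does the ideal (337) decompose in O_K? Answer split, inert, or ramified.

ramified

337 mod 4 = 1, hence disc K = 337 and O_K = ℤ[(1+√337)/2].
disc(K) = 337 = 337·1, so p = 337 is ramified.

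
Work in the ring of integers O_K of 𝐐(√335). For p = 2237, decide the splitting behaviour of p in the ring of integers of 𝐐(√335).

Since 335 ≢ 1 mod 4, the ring of integers is ℤ[√335] with discriminant 4·335 = 1340.
Since gcd(2237, 1340) = 1 the prime 2237 does not ramify.
(335/2237) = 335^1118 mod 2237 = 2236, giving Legendre symbol -1.
(335/2237) = -1, so 2237 is inert.

remains prime (inert)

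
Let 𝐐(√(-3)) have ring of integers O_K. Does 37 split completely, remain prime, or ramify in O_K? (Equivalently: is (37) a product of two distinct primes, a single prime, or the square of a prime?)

split

-3 mod 4 = 1, hence disc K = -3 and O_K = ℤ[(1+√-3)/2].
disc(K) = -3 is not divisible by 37; 37 is unramified.
(-3/37) = 34^18 mod 37 = 1, giving Legendre symbol 1.
Legendre symbol 1 ⇒ 37 is split.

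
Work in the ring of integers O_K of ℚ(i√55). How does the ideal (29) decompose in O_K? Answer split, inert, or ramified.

p is inert

Since -55 ≡ 1 mod 4, the ring of integers is ℤ[(1+√-55)/2] with discriminant -55.
Since gcd(29, -55) = 1 the prime 29 does not ramify.
Compute (-55/29) via Euler: 3^((29-1)/2) mod 29 = 28, so (-55/29) = -1.
Legendre symbol -1 ⇒ 29 is inert.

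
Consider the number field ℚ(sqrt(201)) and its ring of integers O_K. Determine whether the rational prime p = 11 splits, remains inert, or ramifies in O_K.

d = 201 ≡ 1 (mod 4), so O_K = ℤ[(1+√201)/2] and disc(K) = d = 201.
disc(K) = 201 is not divisible by 11; 11 is unramified.
Legendre symbol by Euler's criterion: (201/11) ≡ 201^5 ≡ 1 (mod 11), i.e. (201/11) = 1.
(201/11) = 1, so 11 splits.

split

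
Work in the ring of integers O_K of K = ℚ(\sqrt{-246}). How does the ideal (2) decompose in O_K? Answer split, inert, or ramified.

-246 mod 4 = 2, hence disc K = 4·(-246) = -984 and O_K = ℤ[√-246].
Ramification test: 2 | -984. The prime 2 ramifies in K.

ramifies in O_K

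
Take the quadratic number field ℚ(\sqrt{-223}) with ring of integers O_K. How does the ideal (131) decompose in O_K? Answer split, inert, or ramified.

-223 mod 4 = 1, hence disc K = -223 and O_K = ℤ[(1+√-223)/2].
131 ∤ -223, so 131 is unramified.
(-223/131) = 39^65 mod 131 = 1, giving Legendre symbol 1.
Legendre symbol 1 ⇒ 131 is split.

131 splits in O_K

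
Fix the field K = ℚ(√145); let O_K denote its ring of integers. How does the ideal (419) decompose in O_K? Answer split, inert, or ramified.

splits completely

d = 145 ≡ 1 (mod 4), so O_K = ℤ[(1+√145)/2] and disc(K) = d = 145.
419 ∤ 145, so 419 is unramified.
Compute (145/419) via Euler: 145^((419-1)/2) mod 419 = 1, so (145/419) = 1.
(145/419) = 1, so 419 splits.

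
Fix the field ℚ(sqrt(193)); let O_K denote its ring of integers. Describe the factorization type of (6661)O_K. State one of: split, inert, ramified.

Since 193 ≡ 1 mod 4, the ring of integers is ℤ[(1+√193)/2] with discriminant 193.
disc(K) = 193 is not divisible by 6661; 6661 is unramified.
Compute (193/6661) via Euler: 193^((6661-1)/2) mod 6661 = 6660, so (193/6661) = -1.
Legendre symbol -1 ⇒ 6661 is inert.

inert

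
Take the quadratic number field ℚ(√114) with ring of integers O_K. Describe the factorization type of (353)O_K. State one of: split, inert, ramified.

114 mod 4 = 2, hence disc K = 4·114 = 456 and O_K = ℤ[√114].
353 ∤ 456, so 353 is unramified.
Legendre symbol by Euler's criterion: (114/353) ≡ 114^176 ≡ 352 (mod 353), i.e. (114/353) = -1.
d is a non-residue mod p, hence 353 remains inert in O_K.

inert — (353) stays prime in O_K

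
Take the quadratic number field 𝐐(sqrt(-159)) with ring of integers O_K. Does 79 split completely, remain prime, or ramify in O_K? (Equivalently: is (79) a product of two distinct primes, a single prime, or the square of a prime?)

Since -159 ≡ 1 mod 4, the ring of integers is ℤ[(1+√-159)/2] with discriminant -159.
disc(K) = -159 is not divisible by 79; 79 is unramified.
(-159/79) = 78^39 mod 79 = 78, giving Legendre symbol -1.
(-159/79) = -1, so 79 is inert.

inert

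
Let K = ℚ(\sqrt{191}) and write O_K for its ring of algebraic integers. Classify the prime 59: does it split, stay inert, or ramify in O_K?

inert

d = 191 ≡ 3 (mod 4), so O_K = ℤ[√191] and disc(K) = 4d = 764.
disc(K) = 764 is not divisible by 59; 59 is unramified.
Legendre symbol by Euler's criterion: (191/59) ≡ 191^29 ≡ 58 (mod 59), i.e. (191/59) = -1.
(191/59) = -1, so 59 is inert.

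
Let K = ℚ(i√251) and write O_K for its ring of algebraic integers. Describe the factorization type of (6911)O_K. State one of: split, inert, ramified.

inert — (6911) stays prime in O_K

Since -251 ≡ 1 mod 4, the ring of integers is ℤ[(1+√-251)/2] with discriminant -251.
6911 ∤ -251, so 6911 is unramified.
Euler's criterion: (-251)^3455 mod 6911 = 6910. Thus (-251|6911) = -1.
(-251/6911) = -1, so 6911 is inert.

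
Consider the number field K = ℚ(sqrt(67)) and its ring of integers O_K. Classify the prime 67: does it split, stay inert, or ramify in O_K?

ramifies in O_K

Since 67 ≢ 1 mod 4, the ring of integers is ℤ[√67] with discriminant 4·67 = 268.
disc(K) = 268 = 67·4, so p = 67 is ramified.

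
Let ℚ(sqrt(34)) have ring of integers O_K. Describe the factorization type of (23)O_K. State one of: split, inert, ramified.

p is inert

d = 34 ≡ 2 (mod 4), so O_K = ℤ[√34] and disc(K) = 4d = 136.
23 ∤ 136, so 23 is unramified.
Euler's criterion: 34^11 mod 23 = 22. Thus (34|23) = -1.
d is a non-residue mod p, hence 23 remains inert in O_K.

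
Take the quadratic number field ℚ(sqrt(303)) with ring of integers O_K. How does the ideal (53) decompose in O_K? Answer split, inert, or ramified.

d = 303 ≡ 3 (mod 4), so O_K = ℤ[√303] and disc(K) = 4d = 1212.
disc(K) = 1212 is not divisible by 53; 53 is unramified.
Compute (303/53) via Euler: 38^((53-1)/2) mod 53 = 1, so (303/53) = 1.
(303/53) = 1, so 53 splits.

split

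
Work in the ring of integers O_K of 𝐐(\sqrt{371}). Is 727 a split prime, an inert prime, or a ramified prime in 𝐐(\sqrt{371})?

371 mod 4 = 3, hence disc K = 4·371 = 1484 and O_K = ℤ[√371].
727 ∤ 1484, so 727 is unramified.
Legendre symbol by Euler's criterion: (371/727) ≡ 371^363 ≡ 1 (mod 727), i.e. (371/727) = 1.
(371/727) = 1, so 727 splits.

p splits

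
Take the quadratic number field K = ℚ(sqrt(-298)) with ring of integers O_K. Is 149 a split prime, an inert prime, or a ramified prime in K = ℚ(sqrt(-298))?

d = -298 ≡ 2 (mod 4), so O_K = ℤ[√-298] and disc(K) = 4d = -1192.
disc(K) = -1192 = 149·(-8), so p = 149 is ramified.

ramified — (149) = 𝔭²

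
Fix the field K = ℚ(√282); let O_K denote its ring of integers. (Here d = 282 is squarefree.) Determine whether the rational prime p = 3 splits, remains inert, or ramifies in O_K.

ramified — (3) = 𝔭²

d = 282 ≡ 2 (mod 4), so O_K = ℤ[√282] and disc(K) = 4d = 1128.
disc(K) = 1128 = 3·376, so p = 3 is ramified.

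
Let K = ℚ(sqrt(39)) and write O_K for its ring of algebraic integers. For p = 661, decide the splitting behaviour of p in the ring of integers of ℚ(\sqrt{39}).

inert — (661) stays prime in O_K

d = 39 ≡ 3 (mod 4), so O_K = ℤ[√39] and disc(K) = 4d = 156.
disc(K) = 156 is not divisible by 661; 661 is unramified.
(39/661) = 39^330 mod 661 = 660, giving Legendre symbol -1.
d is a non-residue mod p, hence 661 remains inert in O_K.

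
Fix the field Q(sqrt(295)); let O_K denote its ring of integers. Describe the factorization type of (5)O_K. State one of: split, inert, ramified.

d = 295 ≡ 3 (mod 4), so O_K = ℤ[√295] and disc(K) = 4d = 1180.
disc(K) = 1180 = 5·236, so p = 5 is ramified.

ramified — (5) = 𝔭²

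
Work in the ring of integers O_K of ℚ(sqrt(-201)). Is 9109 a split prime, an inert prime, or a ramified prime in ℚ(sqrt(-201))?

-201 mod 4 = 3, hence disc K = 4·(-201) = -804 and O_K = ℤ[√-201].
9109 ∤ -804, so 9109 is unramified.
Euler's criterion: (-201)^4554 mod 9109 = 1. Thus (-201|9109) = 1.
(-201/9109) = 1, so 9109 splits.

splits completely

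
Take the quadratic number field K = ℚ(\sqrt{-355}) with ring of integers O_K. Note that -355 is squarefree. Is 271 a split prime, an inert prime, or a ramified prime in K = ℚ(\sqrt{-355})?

split

Since -355 ≡ 1 mod 4, the ring of integers is ℤ[(1+√-355)/2] with discriminant -355.
271 ∤ -355, so 271 is unramified.
(-355/271) = 187^135 mod 271 = 1, giving Legendre symbol 1.
(-355/271) = 1, so 271 splits.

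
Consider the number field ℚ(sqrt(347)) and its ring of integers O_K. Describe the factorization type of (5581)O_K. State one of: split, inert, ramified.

347 mod 4 = 3, hence disc K = 4·347 = 1388 and O_K = ℤ[√347].
Since gcd(5581, 1388) = 1 the prime 5581 does not ramify.
(347/5581) = 347^2790 mod 5581 = 1, giving Legendre symbol 1.
(347/5581) = 1, so 5581 splits.

split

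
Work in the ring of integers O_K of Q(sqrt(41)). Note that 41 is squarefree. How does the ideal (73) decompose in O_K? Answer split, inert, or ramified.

splits completely

Since 41 ≡ 1 mod 4, the ring of integers is ℤ[(1+√41)/2] with discriminant 41.
73 ∤ 41, so 73 is unramified.
Legendre symbol by Euler's criterion: (41/73) ≡ 41^36 ≡ 1 (mod 73), i.e. (41/73) = 1.
Legendre symbol 1 ⇒ 73 is split.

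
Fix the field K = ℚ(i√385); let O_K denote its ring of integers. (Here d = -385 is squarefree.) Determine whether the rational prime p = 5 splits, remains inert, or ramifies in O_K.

5 is ramified

d = -385 ≡ 3 (mod 4), so O_K = ℤ[√-385] and disc(K) = 4d = -1540.
5 divides disc(K) = -1540, so 5 ramifies.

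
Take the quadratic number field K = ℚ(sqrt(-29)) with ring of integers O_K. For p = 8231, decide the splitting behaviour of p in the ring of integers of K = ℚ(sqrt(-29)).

-29 mod 4 = 3, hence disc K = 4·(-29) = -116 and O_K = ℤ[√-29].
8231 ∤ -116, so 8231 is unramified.
(-29/8231) = 8202^4115 mod 8231 = 8230, giving Legendre symbol -1.
d is a non-residue mod p, hence 8231 remains inert in O_K.

inert — (8231) stays prime in O_K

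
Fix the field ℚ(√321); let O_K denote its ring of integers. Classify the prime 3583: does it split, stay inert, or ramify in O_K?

split

Since 321 ≡ 1 mod 4, the ring of integers is ℤ[(1+√321)/2] with discriminant 321.
disc(K) = 321 is not divisible by 3583; 3583 is unramified.
(321/3583) = 321^1791 mod 3583 = 1, giving Legendre symbol 1.
d is a quadratic residue mod p, hence 3583 splits in O_K.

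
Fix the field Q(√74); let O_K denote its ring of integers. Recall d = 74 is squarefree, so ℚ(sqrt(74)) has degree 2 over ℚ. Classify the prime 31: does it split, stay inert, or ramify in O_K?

d = 74 ≡ 2 (mod 4), so O_K = ℤ[√74] and disc(K) = 4d = 296.
disc(K) = 296 is not divisible by 31; 31 is unramified.
Euler's criterion: 74^15 mod 31 = 30. Thus (74|31) = -1.
(74/31) = -1, so 31 is inert.

inert — (31) stays prime in O_K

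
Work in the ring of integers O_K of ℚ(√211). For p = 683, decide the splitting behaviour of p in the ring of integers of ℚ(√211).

split — (683) = 𝔭₁𝔭₂ with 𝔭₁ ≠ 𝔭₂

d = 211 ≡ 3 (mod 4), so O_K = ℤ[√211] and disc(K) = 4d = 844.
683 ∤ 844, so 683 is unramified.
Legendre symbol by Euler's criterion: (211/683) ≡ 211^341 ≡ 1 (mod 683), i.e. (211/683) = 1.
Legendre symbol 1 ⇒ 683 is split.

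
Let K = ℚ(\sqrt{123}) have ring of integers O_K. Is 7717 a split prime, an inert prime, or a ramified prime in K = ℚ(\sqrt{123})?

p splits

d = 123 ≡ 3 (mod 4), so O_K = ℤ[√123] and disc(K) = 4d = 492.
disc(K) = 492 is not divisible by 7717; 7717 is unramified.
Compute (123/7717) via Euler: 123^((7717-1)/2) mod 7717 = 1, so (123/7717) = 1.
Legendre symbol 1 ⇒ 7717 is split.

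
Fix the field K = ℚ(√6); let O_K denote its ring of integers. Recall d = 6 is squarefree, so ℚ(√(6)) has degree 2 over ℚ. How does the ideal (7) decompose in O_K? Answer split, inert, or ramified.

7 remains inert

6 mod 4 = 2, hence disc K = 4·6 = 24 and O_K = ℤ[√6].
disc(K) = 24 is not divisible by 7; 7 is unramified.
Compute (6/7) via Euler: 6^((7-1)/2) mod 7 = 6, so (6/7) = -1.
d is a non-residue mod p, hence 7 remains inert in O_K.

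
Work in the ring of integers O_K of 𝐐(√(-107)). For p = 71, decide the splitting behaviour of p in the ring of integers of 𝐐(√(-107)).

Since -107 ≡ 1 mod 4, the ring of integers is ℤ[(1+√-107)/2] with discriminant -107.
Since gcd(71, -107) = 1 the prime 71 does not ramify.
Compute (-107/71) via Euler: 35^((71-1)/2) mod 71 = 70, so (-107/71) = -1.
(-107/71) = -1, so 71 is inert.

remains prime (inert)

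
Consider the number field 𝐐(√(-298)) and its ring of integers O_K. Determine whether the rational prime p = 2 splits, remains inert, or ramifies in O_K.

d = -298 ≡ 2 (mod 4), so O_K = ℤ[√-298] and disc(K) = 4d = -1192.
disc(K) = -1192 = 2·(-596), so p = 2 is ramified.

ramifies in O_K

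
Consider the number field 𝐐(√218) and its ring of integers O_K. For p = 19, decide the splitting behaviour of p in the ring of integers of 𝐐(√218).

split

d = 218 ≡ 2 (mod 4), so O_K = ℤ[√218] and disc(K) = 4d = 872.
Since gcd(19, 872) = 1 the prime 19 does not ramify.
Compute (218/19) via Euler: 9^((19-1)/2) mod 19 = 1, so (218/19) = 1.
(218/19) = 1, so 19 splits.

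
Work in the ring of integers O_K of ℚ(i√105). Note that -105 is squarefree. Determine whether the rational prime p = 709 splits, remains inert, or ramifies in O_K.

Since -105 ≢ 1 mod 4, the ring of integers is ℤ[√-105] with discriminant 4·(-105) = -420.
Since gcd(709, -420) = 1 the prime 709 does not ramify.
(-105/709) = 604^354 mod 709 = 1, giving Legendre symbol 1.
(-105/709) = 1, so 709 splits.

p splits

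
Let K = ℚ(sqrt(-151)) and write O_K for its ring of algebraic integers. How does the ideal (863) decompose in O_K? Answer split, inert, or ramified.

863 remains inert

-151 mod 4 = 1, hence disc K = -151 and O_K = ℤ[(1+√-151)/2].
disc(K) = -151 is not divisible by 863; 863 is unramified.
(-151/863) = 712^431 mod 863 = 862, giving Legendre symbol -1.
(-151/863) = -1, so 863 is inert.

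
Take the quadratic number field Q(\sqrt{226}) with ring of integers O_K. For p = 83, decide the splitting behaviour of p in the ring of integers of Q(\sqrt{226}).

inert

d = 226 ≡ 2 (mod 4), so O_K = ℤ[√226] and disc(K) = 4d = 904.
Since gcd(83, 904) = 1 the prime 83 does not ramify.
Legendre symbol by Euler's criterion: (226/83) ≡ 226^41 ≡ 82 (mod 83), i.e. (226/83) = -1.
(226/83) = -1, so 83 is inert.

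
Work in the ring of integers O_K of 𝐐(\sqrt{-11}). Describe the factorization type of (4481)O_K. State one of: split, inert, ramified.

split — (4481) = 𝔭₁𝔭₂ with 𝔭₁ ≠ 𝔭₂

d = -11 ≡ 1 (mod 4), so O_K = ℤ[(1+√-11)/2] and disc(K) = d = -11.
disc(K) = -11 is not divisible by 4481; 4481 is unramified.
Compute (-11/4481) via Euler: 4470^((4481-1)/2) mod 4481 = 1, so (-11/4481) = 1.
(-11/4481) = 1, so 4481 splits.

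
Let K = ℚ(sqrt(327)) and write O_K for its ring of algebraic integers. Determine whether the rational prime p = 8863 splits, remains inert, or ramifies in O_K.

d = 327 ≡ 3 (mod 4), so O_K = ℤ[√327] and disc(K) = 4d = 1308.
8863 ∤ 1308, so 8863 is unramified.
(327/8863) = 327^4431 mod 8863 = 8862, giving Legendre symbol -1.
Legendre symbol -1 ⇒ 8863 is inert.

inert — (8863) stays prime in O_K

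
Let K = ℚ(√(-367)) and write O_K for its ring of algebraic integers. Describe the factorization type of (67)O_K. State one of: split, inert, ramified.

splits completely

-367 mod 4 = 1, hence disc K = -367 and O_K = ℤ[(1+√-367)/2].
disc(K) = -367 is not divisible by 67; 67 is unramified.
Compute (-367/67) via Euler: 35^((67-1)/2) mod 67 = 1, so (-367/67) = 1.
(-367/67) = 1, so 67 splits.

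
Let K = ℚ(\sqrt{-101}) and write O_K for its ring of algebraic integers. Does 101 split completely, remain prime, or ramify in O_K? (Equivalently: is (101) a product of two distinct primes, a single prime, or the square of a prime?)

d = -101 ≡ 3 (mod 4), so O_K = ℤ[√-101] and disc(K) = 4d = -404.
Ramification test: 101 | -404. The prime 101 ramifies in K.

ramified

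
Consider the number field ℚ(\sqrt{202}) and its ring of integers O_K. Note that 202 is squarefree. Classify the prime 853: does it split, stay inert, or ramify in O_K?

p is inert

202 mod 4 = 2, hence disc K = 4·202 = 808 and O_K = ℤ[√202].
853 ∤ 808, so 853 is unramified.
(202/853) = 202^426 mod 853 = 852, giving Legendre symbol -1.
(202/853) = -1, so 853 is inert.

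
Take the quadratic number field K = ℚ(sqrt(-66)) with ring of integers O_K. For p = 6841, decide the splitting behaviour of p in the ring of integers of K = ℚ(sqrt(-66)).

inert — (6841) stays prime in O_K

-66 mod 4 = 2, hence disc K = 4·(-66) = -264 and O_K = ℤ[√-66].
6841 ∤ -264, so 6841 is unramified.
(-66/6841) = 6775^3420 mod 6841 = 6840, giving Legendre symbol -1.
(-66/6841) = -1, so 6841 is inert.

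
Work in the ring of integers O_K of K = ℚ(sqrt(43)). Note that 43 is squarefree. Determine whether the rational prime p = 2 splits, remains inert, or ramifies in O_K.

Since 43 ≢ 1 mod 4, the ring of integers is ℤ[√43] with discriminant 4·43 = 172.
disc(K) = 172 = 2·86, so p = 2 is ramified.

ramified — (2) = 𝔭²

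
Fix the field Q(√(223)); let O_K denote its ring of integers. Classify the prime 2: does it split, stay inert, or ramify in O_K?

ramified

Since 223 ≢ 1 mod 4, the ring of integers is ℤ[√223] with discriminant 4·223 = 892.
disc(K) = 892 = 2·446, so p = 2 is ramified.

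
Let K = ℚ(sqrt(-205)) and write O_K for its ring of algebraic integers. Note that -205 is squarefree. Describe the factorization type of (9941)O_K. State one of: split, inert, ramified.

-205 mod 4 = 3, hence disc K = 4·(-205) = -820 and O_K = ℤ[√-205].
Since gcd(9941, -820) = 1 the prime 9941 does not ramify.
(-205/9941) = 9736^4970 mod 9941 = 9940, giving Legendre symbol -1.
d is a non-residue mod p, hence 9941 remains inert in O_K.

9941 remains inert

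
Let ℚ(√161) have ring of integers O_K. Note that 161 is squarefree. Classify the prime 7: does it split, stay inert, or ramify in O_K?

Since 161 ≡ 1 mod 4, the ring of integers is ℤ[(1+√161)/2] with discriminant 161.
7 divides disc(K) = 161, so 7 ramifies.

ramified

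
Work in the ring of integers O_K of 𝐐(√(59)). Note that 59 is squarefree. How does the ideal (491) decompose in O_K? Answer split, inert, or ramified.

Since 59 ≢ 1 mod 4, the ring of integers is ℤ[√59] with discriminant 4·59 = 236.
491 ∤ 236, so 491 is unramified.
Legendre symbol by Euler's criterion: (59/491) ≡ 59^245 ≡ 490 (mod 491), i.e. (59/491) = -1.
(59/491) = -1, so 491 is inert.

inert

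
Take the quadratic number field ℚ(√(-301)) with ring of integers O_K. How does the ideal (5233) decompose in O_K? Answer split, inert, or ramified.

-301 mod 4 = 3, hence disc K = 4·(-301) = -1204 and O_K = ℤ[√-301].
5233 ∤ -1204, so 5233 is unramified.
Compute (-301/5233) via Euler: 4932^((5233-1)/2) mod 5233 = 5232, so (-301/5233) = -1.
(-301/5233) = -1, so 5233 is inert.

inert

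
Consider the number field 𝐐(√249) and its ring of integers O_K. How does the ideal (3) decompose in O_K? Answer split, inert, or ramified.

p ramifies

Since 249 ≡ 1 mod 4, the ring of integers is ℤ[(1+√249)/2] with discriminant 249.
Ramification test: 3 | 249. The prime 3 ramifies in K.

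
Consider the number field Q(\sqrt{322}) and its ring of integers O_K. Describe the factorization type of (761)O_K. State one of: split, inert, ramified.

761 remains inert

Since 322 ≢ 1 mod 4, the ring of integers is ℤ[√322] with discriminant 4·322 = 1288.
761 ∤ 1288, so 761 is unramified.
(322/761) = 322^380 mod 761 = 760, giving Legendre symbol -1.
d is a non-residue mod p, hence 761 remains inert in O_K.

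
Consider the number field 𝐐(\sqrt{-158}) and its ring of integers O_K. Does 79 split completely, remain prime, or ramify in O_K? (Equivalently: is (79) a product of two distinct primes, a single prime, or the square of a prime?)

d = -158 ≡ 2 (mod 4), so O_K = ℤ[√-158] and disc(K) = 4d = -632.
disc(K) = -632 = 79·(-8), so p = 79 is ramified.

79 is ramified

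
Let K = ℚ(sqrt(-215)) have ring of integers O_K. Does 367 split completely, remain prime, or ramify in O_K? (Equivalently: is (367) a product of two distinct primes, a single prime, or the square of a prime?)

d = -215 ≡ 1 (mod 4), so O_K = ℤ[(1+√-215)/2] and disc(K) = d = -215.
Since gcd(367, -215) = 1 the prime 367 does not ramify.
Compute (-215/367) via Euler: 152^((367-1)/2) mod 367 = 366, so (-215/367) = -1.
d is a non-residue mod p, hence 367 remains inert in O_K.

remains prime (inert)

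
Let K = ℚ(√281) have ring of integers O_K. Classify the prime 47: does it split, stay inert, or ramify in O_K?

p is inert

281 mod 4 = 1, hence disc K = 281 and O_K = ℤ[(1+√281)/2].
disc(K) = 281 is not divisible by 47; 47 is unramified.
(281/47) = 46^23 mod 47 = 46, giving Legendre symbol -1.
d is a non-residue mod p, hence 47 remains inert in O_K.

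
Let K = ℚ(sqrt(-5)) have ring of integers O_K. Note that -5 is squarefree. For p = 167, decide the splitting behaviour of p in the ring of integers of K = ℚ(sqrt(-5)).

split

-5 mod 4 = 3, hence disc K = 4·(-5) = -20 and O_K = ℤ[√-5].
167 ∤ -20, so 167 is unramified.
Legendre symbol by Euler's criterion: (-5/167) ≡ (-5)^83 ≡ 1 (mod 167), i.e. (-5/167) = 1.
Legendre symbol 1 ⇒ 167 is split.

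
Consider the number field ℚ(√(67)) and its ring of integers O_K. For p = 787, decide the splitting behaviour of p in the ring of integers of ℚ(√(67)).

splits completely

67 mod 4 = 3, hence disc K = 4·67 = 268 and O_K = ℤ[√67].
disc(K) = 268 is not divisible by 787; 787 is unramified.
Euler's criterion: 67^393 mod 787 = 1. Thus (67|787) = 1.
(67/787) = 1, so 787 splits.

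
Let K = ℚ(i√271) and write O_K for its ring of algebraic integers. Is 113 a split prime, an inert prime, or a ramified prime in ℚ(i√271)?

d = -271 ≡ 1 (mod 4), so O_K = ℤ[(1+√-271)/2] and disc(K) = d = -271.
113 ∤ -271, so 113 is unramified.
Euler's criterion: (-271)^56 mod 113 = 112. Thus (-271|113) = -1.
(-271/113) = -1, so 113 is inert.

inert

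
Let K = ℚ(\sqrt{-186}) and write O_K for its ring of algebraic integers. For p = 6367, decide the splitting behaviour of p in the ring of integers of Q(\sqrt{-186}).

d = -186 ≡ 2 (mod 4), so O_K = ℤ[√-186] and disc(K) = 4d = -744.
6367 ∤ -744, so 6367 is unramified.
Legendre symbol by Euler's criterion: (-186/6367) ≡ (-186)^3183 ≡ 1 (mod 6367), i.e. (-186/6367) = 1.
Legendre symbol 1 ⇒ 6367 is split.

split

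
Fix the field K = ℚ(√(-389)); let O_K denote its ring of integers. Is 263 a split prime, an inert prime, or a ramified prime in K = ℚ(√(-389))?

split

Since -389 ≢ 1 mod 4, the ring of integers is ℤ[√-389] with discriminant 4·(-389) = -1556.
disc(K) = -1556 is not divisible by 263; 263 is unramified.
Compute (-389/263) via Euler: 137^((263-1)/2) mod 263 = 1, so (-389/263) = 1.
(-389/263) = 1, so 263 splits.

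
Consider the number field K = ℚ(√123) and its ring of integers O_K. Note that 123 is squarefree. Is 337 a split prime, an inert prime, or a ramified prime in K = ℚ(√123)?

p splits

123 mod 4 = 3, hence disc K = 4·123 = 492 and O_K = ℤ[√123].
disc(K) = 492 is not divisible by 337; 337 is unramified.
Euler's criterion: 123^168 mod 337 = 1. Thus (123|337) = 1.
d is a quadratic residue mod p, hence 337 splits in O_K.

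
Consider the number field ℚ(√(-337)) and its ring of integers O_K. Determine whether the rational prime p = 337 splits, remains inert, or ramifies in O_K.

ramified

d = -337 ≡ 3 (mod 4), so O_K = ℤ[√-337] and disc(K) = 4d = -1348.
disc(K) = -1348 = 337·(-4), so p = 337 is ramified.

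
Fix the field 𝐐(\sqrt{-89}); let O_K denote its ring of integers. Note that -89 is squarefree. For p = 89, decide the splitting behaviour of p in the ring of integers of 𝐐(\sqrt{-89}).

d = -89 ≡ 3 (mod 4), so O_K = ℤ[√-89] and disc(K) = 4d = -356.
Ramification test: 89 | -356. The prime 89 ramifies in K.

89 is ramified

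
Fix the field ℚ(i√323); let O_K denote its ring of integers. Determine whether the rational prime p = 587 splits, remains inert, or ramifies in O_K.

-323 mod 4 = 1, hence disc K = -323 and O_K = ℤ[(1+√-323)/2].
Since gcd(587, -323) = 1 the prime 587 does not ramify.
Compute (-323/587) via Euler: 264^((587-1)/2) mod 587 = 1, so (-323/587) = 1.
(-323/587) = 1, so 587 splits.

splits completely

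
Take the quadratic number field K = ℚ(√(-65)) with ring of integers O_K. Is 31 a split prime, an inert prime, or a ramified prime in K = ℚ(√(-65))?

splits completely

d = -65 ≡ 3 (mod 4), so O_K = ℤ[√-65] and disc(K) = 4d = -260.
31 ∤ -260, so 31 is unramified.
Euler's criterion: (-65)^15 mod 31 = 1. Thus (-65|31) = 1.
Legendre symbol 1 ⇒ 31 is split.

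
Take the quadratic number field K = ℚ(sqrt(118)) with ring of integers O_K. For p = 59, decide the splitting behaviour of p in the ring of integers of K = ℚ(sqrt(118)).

59 is ramified

Since 118 ≢ 1 mod 4, the ring of integers is ℤ[√118] with discriminant 4·118 = 472.
59 divides disc(K) = 472, so 59 ramifies.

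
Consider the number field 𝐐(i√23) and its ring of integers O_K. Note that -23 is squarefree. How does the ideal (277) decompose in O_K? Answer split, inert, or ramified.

-23 mod 4 = 1, hence disc K = -23 and O_K = ℤ[(1+√-23)/2].
277 ∤ -23, so 277 is unramified.
Legendre symbol by Euler's criterion: (-23/277) ≡ (-23)^138 ≡ 1 (mod 277), i.e. (-23/277) = 1.
Legendre symbol 1 ⇒ 277 is split.

277 splits in O_K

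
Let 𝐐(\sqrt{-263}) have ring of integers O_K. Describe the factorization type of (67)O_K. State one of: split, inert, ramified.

d = -263 ≡ 1 (mod 4), so O_K = ℤ[(1+√-263)/2] and disc(K) = d = -263.
Since gcd(67, -263) = 1 the prime 67 does not ramify.
Compute (-263/67) via Euler: 5^((67-1)/2) mod 67 = 66, so (-263/67) = -1.
(-263/67) = -1, so 67 is inert.

p is inert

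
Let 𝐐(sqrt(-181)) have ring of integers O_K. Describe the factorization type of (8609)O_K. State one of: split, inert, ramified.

Since -181 ≢ 1 mod 4, the ring of integers is ℤ[√-181] with discriminant 4·(-181) = -724.
8609 ∤ -724, so 8609 is unramified.
Compute (-181/8609) via Euler: 8428^((8609-1)/2) mod 8609 = 1, so (-181/8609) = 1.
(-181/8609) = 1, so 8609 splits.

p splits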